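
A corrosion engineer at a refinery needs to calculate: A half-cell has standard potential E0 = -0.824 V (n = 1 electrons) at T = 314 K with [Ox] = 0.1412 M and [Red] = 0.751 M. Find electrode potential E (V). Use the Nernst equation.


Apply the Nernst equation: E = E0 + (RT/nF)*ln([Ox]/[Red])
Step 1: RT/nF = 8.314*314/(1*96485) = 0.02705701 V
Step 2: [Ox]/[Red] = 0.1412/0.751 = 0.188016
Step 3: ln(0.188016) = -1.671228
Step 4: correction = 0.02705701 * -1.671228 = -0.0452 V
E = -0.824 + -0.0452 = -0.8692 V

-0.8692 V


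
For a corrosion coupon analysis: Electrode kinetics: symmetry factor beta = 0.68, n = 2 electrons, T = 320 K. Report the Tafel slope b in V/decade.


Apply the Tafel slope relation: b = 2.303*R*T/(beta*n*F)
Numerator: 2.303 * 8.314 * 320 = 6127.09
Denominator: 0.68 * 2 * 96485 = 131219.6
b = 6127.09 / 131219.6 = 0.047 V/decade

0.047 V/decade


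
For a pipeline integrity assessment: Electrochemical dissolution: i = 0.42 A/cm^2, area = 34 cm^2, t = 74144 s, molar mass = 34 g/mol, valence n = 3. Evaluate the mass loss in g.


Apply Faraday's law: m = i*A*t*M / (n*F)
Total charge passed Q = i*A*t = 0.42*34*74144 = 1058776.32 C
m = Q*M/(n*F) = 1058776.32*34/(3*96485) = 124.3661 g

124.3661 g


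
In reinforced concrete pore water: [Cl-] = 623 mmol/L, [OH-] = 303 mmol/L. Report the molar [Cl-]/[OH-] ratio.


Threshold parameter = [Cl-] / [OH-] (molar basis; both in mmol/L, so units cancel)
Ratio = 623 / 303 = 2.06

2.06


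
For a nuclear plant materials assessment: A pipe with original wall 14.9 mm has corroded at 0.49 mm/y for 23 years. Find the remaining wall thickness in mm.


Remaining wall = original − CR × time
t = 14.9 − 0.49*23 = 14.9 − 11.27 = 3.63 mm

3.63 mm


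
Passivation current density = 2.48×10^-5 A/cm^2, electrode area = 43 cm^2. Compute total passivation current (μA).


I = i_pass * A, then convert A → μA (×10^6)
I = 2.48×10^-5 * 43 * 10^6 = 1066.4 μA

1066.4 μA


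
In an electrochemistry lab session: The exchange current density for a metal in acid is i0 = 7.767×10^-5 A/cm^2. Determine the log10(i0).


i0 = 7.767×10^-5 A/cm^2
log10(i0) = -4.11

-4.11


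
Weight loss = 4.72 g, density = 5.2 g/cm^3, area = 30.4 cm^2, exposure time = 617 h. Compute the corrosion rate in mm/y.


Apply the mm/y weight-loss relation: CR = 87600 * W / (D * A * T)
Numerator: 87600 * 4.72 = 413472.0
Denominator: 5.2 * 30.4 * 617 = 97535.36
CR = 413472.0 / 97535.36 = 4.239201 mm/y

4.239201 mm/y


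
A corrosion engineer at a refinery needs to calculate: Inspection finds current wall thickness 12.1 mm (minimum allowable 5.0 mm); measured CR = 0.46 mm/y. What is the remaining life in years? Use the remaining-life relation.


Apply the remaining-life relation: RL = (t_current − t_min) / CR
RL = (12.1 − 5.0) / 0.46 = 7.1 / 0.46 = 15.4 years

15.4 years


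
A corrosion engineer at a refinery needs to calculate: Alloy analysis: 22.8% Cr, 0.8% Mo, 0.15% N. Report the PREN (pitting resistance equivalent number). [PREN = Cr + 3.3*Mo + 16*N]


Apply the PREN formula: PREN = Cr + 3.3*Mo + 16*N
PREN = 22.8 + 3.3*0.8 + 16*0.15
PREN = 22.8 + 2.64 + 2.4 = 27.84

27.84


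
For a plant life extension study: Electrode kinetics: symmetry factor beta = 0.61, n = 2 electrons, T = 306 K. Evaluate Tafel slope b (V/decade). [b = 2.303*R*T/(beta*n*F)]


Apply the Tafel slope relation: b = 2.303*R*T/(beta*n*F)
Numerator: 2.303 * 8.314 * 306 = 5859.03
Denominator: 0.61 * 2 * 96485 = 117711.7
b = 5859.03 / 117711.7 = 0.0498 V/decade

0.0498 V/decade


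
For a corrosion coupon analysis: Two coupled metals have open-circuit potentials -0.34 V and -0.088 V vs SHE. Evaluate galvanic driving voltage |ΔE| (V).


Driving voltage is the absolute potential difference.
|ΔE| = |-0.34 − (-0.088)| = 0.252 V

0.252 V


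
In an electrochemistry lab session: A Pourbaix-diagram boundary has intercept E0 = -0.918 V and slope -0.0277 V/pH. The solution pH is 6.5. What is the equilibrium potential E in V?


Apply the Pourbaix line equation: E = E0 + slope*pH
E = -0.918 + (-0.0277)*6.5 = -0.918 + (-0.18005) = -1.09805 V
Rounded to 3 decimal places: E = -1.098 V

-1.098 V


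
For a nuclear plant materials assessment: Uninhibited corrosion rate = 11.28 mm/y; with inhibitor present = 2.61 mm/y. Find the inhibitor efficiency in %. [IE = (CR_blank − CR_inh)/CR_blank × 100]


Apply the inhibitor-efficiency definition: IE = (CR_blank − CR_inh)/CR_blank × 100
IE = (11.28 − 2.61) / 11.28 × 100
IE = 8.67 / 11.28 × 100 = 76.9 %

76.9 %


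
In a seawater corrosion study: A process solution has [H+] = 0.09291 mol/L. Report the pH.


pH = −log10[H+]
pH = −log10(0.09291) = 1.03

1.03


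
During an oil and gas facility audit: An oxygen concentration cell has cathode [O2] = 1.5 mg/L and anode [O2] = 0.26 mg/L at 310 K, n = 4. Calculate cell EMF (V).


Apply the Nernst concentration-cell relation: E = (RT/nF)*ln(C_cathode/C_anode)
RT/nF = 8.314*310/(4*96485) = 0.00667808 V
ln(1.5/0.26) = 1.75254
E = 0.00667808 * 1.75254 = 0.0117 V

0.0117 V


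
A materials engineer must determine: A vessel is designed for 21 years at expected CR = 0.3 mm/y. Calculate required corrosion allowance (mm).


Corrosion allowance = CR × design life
CA = 0.3 * 21 = 6.3 mm

6.3 mm


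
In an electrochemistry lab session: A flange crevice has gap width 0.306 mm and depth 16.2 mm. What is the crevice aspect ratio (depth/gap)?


Aspect ratio = depth / gap
Ratio = 16.2 / 0.306 = 52.9

52.9


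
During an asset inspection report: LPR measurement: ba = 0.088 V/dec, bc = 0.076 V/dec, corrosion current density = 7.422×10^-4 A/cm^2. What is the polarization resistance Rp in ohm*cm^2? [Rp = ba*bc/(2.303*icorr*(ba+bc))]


Apply the Stern-Geary equation: Rp = ba*bc / (2.303*icorr*(ba+bc))
ba*bc = 0.088*0.076 = 0.006688
ba+bc = 0.164; 2.303*icorr*(ba+bc) = 2.303*7.422×10^-4*0.164 = 2.80323×10^-4
Rp = 0.006688 / 2.80323×10^-4 = 23.86 ohm*cm^2

23.86 ohm*cm^2


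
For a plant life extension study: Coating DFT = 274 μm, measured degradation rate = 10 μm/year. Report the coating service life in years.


Service life = thickness / degradation rate
Life = 274 / 10 = 27.4 years

27.4 years


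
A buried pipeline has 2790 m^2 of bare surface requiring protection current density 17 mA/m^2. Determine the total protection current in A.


I = area * current density, then convert mA → A (÷1000)
I = 2790 * 17 / 1000 = 47.43 A

47.43 A


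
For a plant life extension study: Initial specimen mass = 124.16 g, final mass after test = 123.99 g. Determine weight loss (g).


Weight loss = initial − final
WL = 124.16 − 123.99 = 0.17 g

0.17 g


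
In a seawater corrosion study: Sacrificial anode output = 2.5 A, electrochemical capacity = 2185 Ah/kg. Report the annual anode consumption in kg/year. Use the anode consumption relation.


Annual consumption = current * hours per year / capacity
Rate = 2.5 * 8760 / 2185 = 10.0 kg/year

10.0 kg/year


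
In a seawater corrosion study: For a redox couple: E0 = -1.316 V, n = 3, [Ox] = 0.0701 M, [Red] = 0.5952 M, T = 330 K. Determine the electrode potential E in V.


Apply the Nernst equation: E = E0 + (RT/nF)*ln([Ox]/[Red])
Step 1: RT/nF = 8.314*330/(3*96485) = 0.00947857 V
Step 2: [Ox]/[Red] = 0.0701/0.5952 = 0.117776
Step 3: ln(0.117776) = -2.138971
Step 4: correction = 0.00947857 * -2.138971 = -0.0203 V
E = -1.316 + -0.0203 = -1.3363 V

-1.3363 V


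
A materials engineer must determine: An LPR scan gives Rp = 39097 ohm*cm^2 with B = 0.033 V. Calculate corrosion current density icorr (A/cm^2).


Apply the Stern-Geary relation: icorr = B / Rp
icorr = 0.033 / 39097 = 8.441×10^-7 A/cm^2

8.441×10^-7 A/cm^2


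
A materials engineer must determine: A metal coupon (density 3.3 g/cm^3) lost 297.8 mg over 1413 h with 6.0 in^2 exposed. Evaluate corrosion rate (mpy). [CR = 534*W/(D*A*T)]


Apply the mpy weight-loss relation: CR = 534 * W / (D * A * T)
Numerator: 534 * 297.8 = 159025.2
Denominator: 3.3 * 6.0 * 1413 = 27977.4
CR = 159025.2 / 27977.4 = 5.6841 mpy

5.6841 mpy


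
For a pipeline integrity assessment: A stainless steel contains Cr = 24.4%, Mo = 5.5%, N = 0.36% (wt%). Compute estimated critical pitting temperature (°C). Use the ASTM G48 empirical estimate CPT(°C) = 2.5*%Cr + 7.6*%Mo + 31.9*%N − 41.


Apply the ASTM G48 empirical CPT estimate: CPT(°C) = 2.5*%Cr + 7.6*%Mo + 31.9*%N − 41
2.5*24.4 = 61; 7.6*5.5 = 41.8; 31.9*0.36 = 11.484
CPT = 61 + 41.8 + 11.484 − 41 = 73.284 °C
Rounded to 0.1 °C: CPT ≈ 73.3 °C

73.3 °C


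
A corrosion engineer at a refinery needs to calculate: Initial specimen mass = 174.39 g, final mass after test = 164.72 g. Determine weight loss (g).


Weight loss = initial − final
WL = 174.39 − 164.72 = 9.67 g

9.67 g


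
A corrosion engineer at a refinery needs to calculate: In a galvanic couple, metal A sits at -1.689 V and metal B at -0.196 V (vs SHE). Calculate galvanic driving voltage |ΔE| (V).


Driving voltage is the absolute potential difference.
|ΔE| = |-1.689 − (-0.196)| = 1.493 V

1.493 V


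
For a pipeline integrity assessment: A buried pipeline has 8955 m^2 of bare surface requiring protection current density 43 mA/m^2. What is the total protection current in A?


I = area * current density, then convert mA → A (÷1000)
I = 8955 * 43 / 1000 = 385.07 A

385.07 A


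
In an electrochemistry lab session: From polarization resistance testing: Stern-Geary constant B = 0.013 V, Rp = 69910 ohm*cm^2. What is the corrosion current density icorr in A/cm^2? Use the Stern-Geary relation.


Apply the Stern-Geary relation: icorr = B / Rp
icorr = 0.013 / 69910 = 1.86×10^-7 A/cm^2

1.86×10^-7 A/cm^2


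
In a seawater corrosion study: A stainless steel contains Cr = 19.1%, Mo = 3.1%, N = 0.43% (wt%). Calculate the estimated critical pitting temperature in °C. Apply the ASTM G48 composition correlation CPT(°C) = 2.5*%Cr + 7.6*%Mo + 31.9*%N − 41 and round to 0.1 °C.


Apply the ASTM G48 empirical CPT estimate: CPT(°C) = 2.5*%Cr + 7.6*%Mo + 31.9*%N − 41
2.5*19.1 = 47.75; 7.6*3.1 = 23.56; 31.9*0.43 = 13.717
CPT = 47.75 + 23.56 + 13.717 − 41 = 44.027 °C
Rounded to 0.1 °C: CPT ≈ 44.0 °C

44.0 °C


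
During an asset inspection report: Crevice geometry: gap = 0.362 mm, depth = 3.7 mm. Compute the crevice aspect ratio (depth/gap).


Aspect ratio = depth / gap
Ratio = 3.7 / 0.362 = 10.2

10.2


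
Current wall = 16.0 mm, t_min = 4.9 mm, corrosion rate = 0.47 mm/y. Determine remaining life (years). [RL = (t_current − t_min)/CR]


Apply the remaining-life relation: RL = (t_current − t_min) / CR
RL = (16.0 − 4.9) / 0.47 = 11.1 / 0.47 = 23.6 years

23.6 years


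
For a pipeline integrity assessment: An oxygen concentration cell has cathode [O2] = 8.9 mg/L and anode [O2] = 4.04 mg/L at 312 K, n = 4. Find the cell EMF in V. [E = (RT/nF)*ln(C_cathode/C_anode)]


Apply the Nernst concentration-cell relation: E = (RT/nF)*ln(C_cathode/C_anode)
RT/nF = 8.314*312/(4*96485) = 0.00672117 V
ln(8.9/4.04) = 0.78981
E = 0.00672117 * 0.78981 = 0.00531 V

0.00531 V


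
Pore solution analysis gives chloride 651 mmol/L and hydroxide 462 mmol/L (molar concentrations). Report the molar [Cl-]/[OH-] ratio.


Threshold parameter = [Cl-] / [OH-] (molar basis; both in mmol/L, so units cancel)
Ratio = 651 / 462 = 1.41

1.41


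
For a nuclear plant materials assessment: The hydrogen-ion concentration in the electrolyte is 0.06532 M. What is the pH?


pH = −log10[H+]
pH = −log10(0.06532) = 1.18

1.18


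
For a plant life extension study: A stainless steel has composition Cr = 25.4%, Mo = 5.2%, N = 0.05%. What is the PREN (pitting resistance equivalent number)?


Apply the PREN formula: PREN = Cr + 3.3*Mo + 16*N
PREN = 25.4 + 3.3*5.2 + 16*0.05
PREN = 25.4 + 17.16 + 0.8 = 43.36

43.36


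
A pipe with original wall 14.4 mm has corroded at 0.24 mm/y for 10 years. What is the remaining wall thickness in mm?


Remaining wall = original − CR × time
t = 14.4 − 0.24*10 = 14.4 − 2.4 = 12.0 mm

12.0 mm


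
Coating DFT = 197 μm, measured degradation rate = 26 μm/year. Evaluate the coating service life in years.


Service life = thickness / degradation rate
Life = 197 / 26 = 7.6 years

7.6 years


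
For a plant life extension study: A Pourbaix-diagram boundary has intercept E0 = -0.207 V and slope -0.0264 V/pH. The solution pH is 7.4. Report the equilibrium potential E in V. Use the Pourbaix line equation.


Apply the Pourbaix line equation: E = E0 + slope*pH
E = -0.207 + (-0.0264)*7.4 = -0.207 + (-0.19536) = -0.40236 V
Rounded to 3 decimal places: E = -0.402 V

-0.402 V


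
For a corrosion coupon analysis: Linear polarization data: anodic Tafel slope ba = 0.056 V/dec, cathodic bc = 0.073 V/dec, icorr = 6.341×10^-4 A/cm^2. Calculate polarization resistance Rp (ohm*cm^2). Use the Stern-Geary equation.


Apply the Stern-Geary equation: Rp = ba*bc / (2.303*icorr*(ba+bc))
ba*bc = 0.056*0.073 = 0.004088
ba+bc = 0.129; 2.303*icorr*(ba+bc) = 2.303*6.341×10^-4*0.129 = 1.8838287×10^-4
Rp = 0.004088 / 1.8838287×10^-4 = 21.7 ohm*cm^2

21.7 ohm*cm^2


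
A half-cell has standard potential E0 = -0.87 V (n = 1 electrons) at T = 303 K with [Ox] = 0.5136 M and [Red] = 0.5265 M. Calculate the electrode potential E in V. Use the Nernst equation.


Apply the Nernst equation: E = E0 + (RT/nF)*ln([Ox]/[Red])
Step 1: RT/nF = 8.314*303/(1*96485) = 0.02610916 V
Step 2: [Ox]/[Red] = 0.5136/0.5265 = 0.975499
Step 3: ln(0.975499) = -0.024806
Step 4: correction = 0.02610916 * -0.024806 = -0.0006 V
E = -0.87 + -0.0006 = -0.8706 V

-0.8706 V


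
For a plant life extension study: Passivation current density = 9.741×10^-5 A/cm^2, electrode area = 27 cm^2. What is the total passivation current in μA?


I = i_pass * A, then convert A → μA (×10^6)
I = 9.741×10^-5 * 27 * 10^6 = 2630.07 μA

2630.07 μA


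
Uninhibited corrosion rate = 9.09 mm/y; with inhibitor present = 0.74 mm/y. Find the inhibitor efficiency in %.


Apply the inhibitor-efficiency definition: IE = (CR_blank − CR_inh)/CR_blank × 100
IE = (9.09 − 0.74) / 9.09 × 100
IE = 8.35 / 9.09 × 100 = 91.9 %

91.9 %


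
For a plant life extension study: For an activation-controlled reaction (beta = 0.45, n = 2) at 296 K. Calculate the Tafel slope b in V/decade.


Apply the Tafel slope relation: b = 2.303*R*T/(beta*n*F)
Numerator: 2.303 * 8.314 * 296 = 5667.55
Denominator: 0.45 * 2 * 96485 = 86836.5
b = 5667.55 / 86836.5 = 0.0653 V/decade

0.0653 V/decade


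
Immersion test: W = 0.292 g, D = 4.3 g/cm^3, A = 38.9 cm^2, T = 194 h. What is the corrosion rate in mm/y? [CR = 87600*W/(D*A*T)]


Apply the mm/y weight-loss relation: CR = 87600 * W / (D * A * T)
Numerator: 87600 * 0.292 = 25579.2
Denominator: 4.3 * 38.9 * 194 = 32450.38
CR = 25579.2 / 32450.38 = 0.788256 mm/y

0.788256 mm/y


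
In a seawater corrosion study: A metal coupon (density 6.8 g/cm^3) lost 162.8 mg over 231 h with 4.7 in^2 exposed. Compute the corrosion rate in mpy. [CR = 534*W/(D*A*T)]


Apply the mpy weight-loss relation: CR = 534 * W / (D * A * T)
Numerator: 534 * 162.8 = 86935.2
Denominator: 6.8 * 4.7 * 231 = 7382.76
CR = 86935.2 / 7382.76 = 11.77543 mpy

11.77543 mpy


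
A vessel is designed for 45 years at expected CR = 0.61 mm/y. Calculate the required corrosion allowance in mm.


Corrosion allowance = CR × design life
CA = 0.61 * 45 = 27.45 mm

27.45 mm


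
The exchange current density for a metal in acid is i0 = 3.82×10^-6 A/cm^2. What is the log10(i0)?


i0 = 3.82×10^-6 A/cm^2
log10(i0) = -5.418

-5.418


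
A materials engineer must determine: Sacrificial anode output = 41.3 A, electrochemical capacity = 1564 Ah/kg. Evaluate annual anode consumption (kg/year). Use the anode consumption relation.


Annual consumption = current * hours per year / capacity
Rate = 41.3 * 8760 / 1564 = 231.3 kg/year

231.3 kg/year


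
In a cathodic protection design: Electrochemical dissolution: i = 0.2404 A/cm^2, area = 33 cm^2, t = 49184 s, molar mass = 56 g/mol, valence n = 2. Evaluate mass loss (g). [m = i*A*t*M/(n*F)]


Apply Faraday's law: m = i*A*t*M / (n*F)
Total charge passed Q = i*A*t = 0.2404*33*49184 = 390186.5088 C
m = Q*M/(n*F) = 390186.5088*56/(2*96485) = 113.23234 g

113.23234 g


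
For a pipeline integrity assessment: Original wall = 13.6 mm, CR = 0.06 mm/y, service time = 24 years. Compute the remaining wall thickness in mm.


Remaining wall = original − CR × time
t = 13.6 − 0.06*24 = 13.6 − 1.44 = 12.16 mm

12.16 mm


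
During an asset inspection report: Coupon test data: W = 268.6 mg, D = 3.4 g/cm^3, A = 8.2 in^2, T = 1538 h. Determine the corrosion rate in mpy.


Apply the mpy weight-loss relation: CR = 534 * W / (D * A * T)
Numerator: 534 * 268.6 = 143432.4
Denominator: 3.4 * 8.2 * 1538 = 42879.44
CR = 143432.4 / 42879.44 = 3.34502 mpy

3.34502 mpy


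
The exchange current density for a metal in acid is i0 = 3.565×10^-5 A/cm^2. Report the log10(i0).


i0 = 3.565×10^-5 A/cm^2
log10(i0) = -4.448

-4.448


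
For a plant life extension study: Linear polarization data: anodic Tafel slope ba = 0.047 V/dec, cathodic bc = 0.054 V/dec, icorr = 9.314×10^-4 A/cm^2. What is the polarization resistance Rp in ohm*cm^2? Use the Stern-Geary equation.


Apply the Stern-Geary equation: Rp = ba*bc / (2.303*icorr*(ba+bc))
ba*bc = 0.047*0.054 = 0.002538
ba+bc = 0.101; 2.303*icorr*(ba+bc) = 2.303*9.314×10^-4*0.101 = 2.1664643×10^-4
Rp = 0.002538 / 2.1664643×10^-4 = 11.7 ohm*cm^2

11.7 ohm*cm^2


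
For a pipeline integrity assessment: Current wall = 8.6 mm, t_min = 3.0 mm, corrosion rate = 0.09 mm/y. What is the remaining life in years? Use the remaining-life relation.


Apply the remaining-life relation: RL = (t_current − t_min) / CR
RL = (8.6 − 3.0) / 0.09 = 5.6 / 0.09 = 62.2 years

62.2 years


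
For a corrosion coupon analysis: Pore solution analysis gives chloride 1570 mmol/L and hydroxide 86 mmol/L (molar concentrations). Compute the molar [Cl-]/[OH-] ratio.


Threshold parameter = [Cl-] / [OH-] (molar basis; both in mmol/L, so units cancel)
Ratio = 1570 / 86 = 18.26

18.26


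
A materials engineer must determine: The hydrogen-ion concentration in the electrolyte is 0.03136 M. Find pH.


pH = −log10[H+]
pH = −log10(0.03136) = 1.5

1.5


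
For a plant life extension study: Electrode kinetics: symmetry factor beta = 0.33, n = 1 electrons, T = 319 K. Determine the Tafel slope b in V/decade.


Apply the Tafel slope relation: b = 2.303*R*T/(beta*n*F)
Numerator: 2.303 * 8.314 * 319 = 6107.94
Denominator: 0.33 * 1 * 96485 = 31840.05
b = 6107.94 / 31840.05 = 0.192 V/decade

0.192 V/decade


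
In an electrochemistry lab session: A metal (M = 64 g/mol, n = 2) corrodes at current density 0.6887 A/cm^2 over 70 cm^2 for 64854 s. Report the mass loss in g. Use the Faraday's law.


Apply Faraday's law: m = i*A*t*M / (n*F)
Total charge passed Q = i*A*t = 0.6887*70*64854 = 3126546.486 C
m = Q*M/(n*F) = 3126546.486*64/(2*96485) = 1036.943 g

1036.943 g


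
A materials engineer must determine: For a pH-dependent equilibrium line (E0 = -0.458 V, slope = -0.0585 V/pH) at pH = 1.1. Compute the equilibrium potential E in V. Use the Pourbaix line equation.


Apply the Pourbaix line equation: E = E0 + slope*pH
E = -0.458 + (-0.0585)*1.1 = -0.458 + (-0.06435) = -0.52235 V
Rounded to 3 decimal places: E = -0.522 V

-0.522 V


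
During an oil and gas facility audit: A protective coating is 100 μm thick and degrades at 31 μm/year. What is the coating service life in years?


Service life = thickness / degradation rate
Life = 100 / 31 = 3.2 years

3.2 years


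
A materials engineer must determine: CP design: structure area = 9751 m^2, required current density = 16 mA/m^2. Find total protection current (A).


I = area * current density, then convert mA → A (÷1000)
I = 9751 * 16 / 1000 = 156.02 A

156.02 A


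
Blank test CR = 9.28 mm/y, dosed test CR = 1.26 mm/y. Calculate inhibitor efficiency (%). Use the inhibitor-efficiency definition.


Apply the inhibitor-efficiency definition: IE = (CR_blank − CR_inh)/CR_blank × 100
IE = (9.28 − 1.26) / 9.28 × 100
IE = 8.02 / 9.28 × 100 = 86.4 %

86.4 %


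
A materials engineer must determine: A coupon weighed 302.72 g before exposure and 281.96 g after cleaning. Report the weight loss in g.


Weight loss = initial − final
WL = 302.72 − 281.96 = 20.76 g

20.76 g


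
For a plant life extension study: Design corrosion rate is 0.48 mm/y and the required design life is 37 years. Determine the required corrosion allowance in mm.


Corrosion allowance = CR × design life
CA = 0.48 * 37 = 17.76 mm

17.76 mm


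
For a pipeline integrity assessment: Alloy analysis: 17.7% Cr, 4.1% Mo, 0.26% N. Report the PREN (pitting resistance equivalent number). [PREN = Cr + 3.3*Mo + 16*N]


Apply the PREN formula: PREN = Cr + 3.3*Mo + 16*N
PREN = 17.7 + 3.3*4.1 + 16*0.26
PREN = 17.7 + 13.53 + 4.16 = 35.39

35.39


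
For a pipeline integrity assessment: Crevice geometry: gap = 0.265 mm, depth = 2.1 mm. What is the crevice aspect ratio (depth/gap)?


Aspect ratio = depth / gap
Ratio = 2.1 / 0.265 = 7.9

7.9


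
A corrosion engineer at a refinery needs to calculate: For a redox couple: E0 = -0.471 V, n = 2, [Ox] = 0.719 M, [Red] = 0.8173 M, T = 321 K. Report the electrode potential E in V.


Apply the Nernst equation: E = E0 + (RT/nF)*ln([Ox]/[Red])
Step 1: RT/nF = 8.314*321/(2*96485) = 0.0138301 V
Step 2: [Ox]/[Red] = 0.719/0.8173 = 0.879726
Step 3: ln(0.879726) = -0.128145
Step 4: correction = 0.0138301 * -0.128145 = -0.0018 V
E = -0.471 + -0.0018 = -0.4728 V

-0.4728 V


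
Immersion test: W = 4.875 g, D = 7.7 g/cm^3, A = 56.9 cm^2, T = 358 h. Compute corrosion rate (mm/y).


Apply the mm/y weight-loss relation: CR = 87600 * W / (D * A * T)
Numerator: 87600 * 4.875 = 427050.0
Denominator: 7.7 * 56.9 * 358 = 156850.54
CR = 427050.0 / 156850.54 = 2.722656 mm/y

2.722656 mm/y


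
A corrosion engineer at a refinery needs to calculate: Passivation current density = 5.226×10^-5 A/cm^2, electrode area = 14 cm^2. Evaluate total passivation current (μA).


I = i_pass * A, then convert A → μA (×10^6)
I = 5.226×10^-5 * 14 * 10^6 = 731.64 μA

731.64 μA


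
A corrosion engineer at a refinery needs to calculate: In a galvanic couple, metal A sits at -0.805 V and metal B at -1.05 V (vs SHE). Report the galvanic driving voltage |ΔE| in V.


Driving voltage is the absolute potential difference.
|ΔE| = |-0.805 − (-1.05)| = 0.245 V

0.245 V


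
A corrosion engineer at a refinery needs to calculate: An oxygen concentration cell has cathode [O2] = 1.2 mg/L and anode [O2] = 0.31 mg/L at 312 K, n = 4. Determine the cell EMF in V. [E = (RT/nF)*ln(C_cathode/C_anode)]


Apply the Nernst concentration-cell relation: E = (RT/nF)*ln(C_cathode/C_anode)
RT/nF = 8.314*312/(4*96485) = 0.00672117 V
ln(1.2/0.31) = 1.3535
E = 0.00672117 * 1.3535 = 0.0091 V

0.0091 V


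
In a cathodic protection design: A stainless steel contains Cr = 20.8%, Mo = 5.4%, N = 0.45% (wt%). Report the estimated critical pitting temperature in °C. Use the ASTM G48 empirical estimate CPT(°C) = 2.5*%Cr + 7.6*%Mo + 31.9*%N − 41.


Apply the ASTM G48 empirical CPT estimate: CPT(°C) = 2.5*%Cr + 7.6*%Mo + 31.9*%N − 41
2.5*20.8 = 52; 7.6*5.4 = 41.04; 31.9*0.45 = 14.355
CPT = 52 + 41.04 + 14.355 − 41 = 66.395 °C
Rounded to 0.1 °C: CPT ≈ 66.4 °C

66.4 °C


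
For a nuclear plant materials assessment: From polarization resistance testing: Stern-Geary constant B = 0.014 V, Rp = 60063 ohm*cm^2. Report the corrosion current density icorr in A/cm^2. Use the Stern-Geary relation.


Apply the Stern-Geary relation: icorr = B / Rp
icorr = 0.014 / 60063 = 2.331×10^-7 A/cm^2

2.331×10^-7 A/cm^2


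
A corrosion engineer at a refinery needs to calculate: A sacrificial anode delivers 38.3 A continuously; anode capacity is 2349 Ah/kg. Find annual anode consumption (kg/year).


Annual consumption = current * hours per year / capacity
Rate = 38.3 * 8760 / 2349 = 142.8 kg/year

142.8 kg/year


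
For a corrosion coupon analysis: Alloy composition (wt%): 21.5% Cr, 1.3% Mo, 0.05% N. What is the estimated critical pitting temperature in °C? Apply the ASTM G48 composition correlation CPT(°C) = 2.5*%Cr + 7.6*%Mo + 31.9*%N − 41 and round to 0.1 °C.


Apply the ASTM G48 empirical CPT estimate: CPT(°C) = 2.5*%Cr + 7.6*%Mo + 31.9*%N − 41
2.5*21.5 = 53.75; 7.6*1.3 = 9.88; 31.9*0.05 = 1.595
CPT = 53.75 + 9.88 + 1.595 − 41 = 24.225 °C
Rounded to 0.1 °C: CPT ≈ 24.2 °C

24.2 °C


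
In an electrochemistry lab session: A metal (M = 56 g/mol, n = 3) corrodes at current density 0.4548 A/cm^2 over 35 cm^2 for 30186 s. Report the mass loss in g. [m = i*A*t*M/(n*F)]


Apply Faraday's law: m = i*A*t*M / (n*F)
Total charge passed Q = i*A*t = 0.4548*35*30186 = 480500.748 C
m = Q*M/(n*F) = 480500.748*56/(3*96485) = 92.961 g

92.961 g


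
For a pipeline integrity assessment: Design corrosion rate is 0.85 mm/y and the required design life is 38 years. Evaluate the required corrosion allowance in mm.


Corrosion allowance = CR × design life
CA = 0.85 * 38 = 32.3 mm

32.3 mm


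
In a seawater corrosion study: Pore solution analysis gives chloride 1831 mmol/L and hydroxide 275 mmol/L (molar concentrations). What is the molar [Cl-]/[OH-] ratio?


Threshold parameter = [Cl-] / [OH-] (molar basis; both in mmol/L, so units cancel)
Ratio = 1831 / 275 = 6.66

6.66


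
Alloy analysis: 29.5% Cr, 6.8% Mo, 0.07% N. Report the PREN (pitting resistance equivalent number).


Apply the PREN formula: PREN = Cr + 3.3*Mo + 16*N
PREN = 29.5 + 3.3*6.8 + 16*0.07
PREN = 29.5 + 22.44 + 1.12 = 53.06

53.06


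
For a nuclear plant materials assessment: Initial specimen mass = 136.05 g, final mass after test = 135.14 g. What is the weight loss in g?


Weight loss = initial − final
WL = 136.05 − 135.14 = 0.91 g

0.91 g


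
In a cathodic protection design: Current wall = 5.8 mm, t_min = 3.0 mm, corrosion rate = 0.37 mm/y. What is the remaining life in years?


Apply the remaining-life relation: RL = (t_current − t_min) / CR
RL = (5.8 − 3.0) / 0.37 = 2.8 / 0.37 = 7.6 years

7.6 years


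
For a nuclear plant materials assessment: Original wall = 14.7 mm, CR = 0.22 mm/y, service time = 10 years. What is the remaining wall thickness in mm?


Remaining wall = original − CR × time
t = 14.7 − 0.22*10 = 14.7 − 2.2 = 12.5 mm

12.5 mm


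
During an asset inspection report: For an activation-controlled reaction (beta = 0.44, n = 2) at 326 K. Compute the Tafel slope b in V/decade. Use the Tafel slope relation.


Apply the Tafel slope relation: b = 2.303*R*T/(beta*n*F)
Numerator: 2.303 * 8.314 * 326 = 6241.97
Denominator: 0.44 * 2 * 96485 = 84906.8
b = 6241.97 / 84906.8 = 0.074 V/decade

0.074 V/decade


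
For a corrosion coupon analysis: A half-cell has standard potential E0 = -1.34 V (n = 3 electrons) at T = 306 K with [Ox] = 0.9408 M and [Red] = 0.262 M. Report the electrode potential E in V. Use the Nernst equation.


Apply the Nernst equation: E = E0 + (RT/nF)*ln([Ox]/[Red])
Step 1: RT/nF = 8.314*306/(3*96485) = 0.00878922 V
Step 2: [Ox]/[Red] = 0.9408/0.262 = 3.59084
Step 3: ln(3.59084) = 1.278386
Step 4: correction = 0.00878922 * 1.278386 = 0.0112 V
E = -1.34 + 0.0112 = -1.3288 V

-1.3288 V


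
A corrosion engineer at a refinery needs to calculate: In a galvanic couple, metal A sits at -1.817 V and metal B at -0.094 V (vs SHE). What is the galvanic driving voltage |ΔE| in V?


Driving voltage is the absolute potential difference.
|ΔE| = |-1.817 − (-0.094)| = 1.723 V

1.723 V


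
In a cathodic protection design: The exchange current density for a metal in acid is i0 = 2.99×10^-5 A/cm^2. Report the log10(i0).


i0 = 2.99×10^-5 A/cm^2
log10(i0) = -4.524

-4.524


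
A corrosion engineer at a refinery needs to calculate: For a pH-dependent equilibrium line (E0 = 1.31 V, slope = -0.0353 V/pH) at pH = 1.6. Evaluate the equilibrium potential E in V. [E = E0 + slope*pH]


Apply the Pourbaix line equation: E = E0 + slope*pH
E = 1.31 + (-0.0353)*1.6 = 1.31 + (-0.05648) = 1.25352 V
Rounded to 3 decimal places: E = 1.254 V

1.254 V


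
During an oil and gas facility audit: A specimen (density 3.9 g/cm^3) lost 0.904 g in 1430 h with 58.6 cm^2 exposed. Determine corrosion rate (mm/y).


Apply the mm/y weight-loss relation: CR = 87600 * W / (D * A * T)
Numerator: 87600 * 0.904 = 79190.4
Denominator: 3.9 * 58.6 * 1430 = 326812.2
CR = 79190.4 / 326812.2 = 0.2423 mm/y

0.2423 mm/y


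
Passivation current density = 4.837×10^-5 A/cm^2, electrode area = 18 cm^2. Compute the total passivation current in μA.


I = i_pass * A, then convert A → μA (×10^6)
I = 4.837×10^-5 * 18 * 10^6 = 870.66 μA

870.66 μA


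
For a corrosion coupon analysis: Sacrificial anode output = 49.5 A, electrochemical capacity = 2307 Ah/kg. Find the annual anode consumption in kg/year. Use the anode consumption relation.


Annual consumption = current * hours per year / capacity
Rate = 49.5 * 8760 / 2307 = 188.0 kg/year

188.0 kg/year


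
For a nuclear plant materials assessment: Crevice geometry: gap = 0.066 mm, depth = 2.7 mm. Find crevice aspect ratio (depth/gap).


Aspect ratio = depth / gap
Ratio = 2.7 / 0.066 = 40.9

40.9


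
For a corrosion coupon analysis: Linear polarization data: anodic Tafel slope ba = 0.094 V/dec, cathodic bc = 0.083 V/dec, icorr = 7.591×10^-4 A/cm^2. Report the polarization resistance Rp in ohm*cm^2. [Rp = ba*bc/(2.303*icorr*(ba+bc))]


Apply the Stern-Geary equation: Rp = ba*bc / (2.303*icorr*(ba+bc))
ba*bc = 0.094*0.083 = 0.007802
ba+bc = 0.177; 2.303*icorr*(ba+bc) = 2.303*7.591×10^-4*0.177 = 3.0943269×10^-4
Rp = 0.007802 / 3.0943269×10^-4 = 25.21 ohm*cm^2

25.21 ohm*cm^2


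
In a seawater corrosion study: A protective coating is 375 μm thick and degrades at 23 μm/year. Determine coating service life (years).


Service life = thickness / degradation rate
Life = 375 / 23 = 16.3 years

16.3 years


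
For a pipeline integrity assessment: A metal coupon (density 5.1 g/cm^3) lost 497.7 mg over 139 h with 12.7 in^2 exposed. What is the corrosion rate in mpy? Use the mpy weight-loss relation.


Apply the mpy weight-loss relation: CR = 534 * W / (D * A * T)
Numerator: 534 * 497.7 = 265771.8
Denominator: 5.1 * 12.7 * 139 = 9003.03
CR = 265771.8 / 9003.03 = 29.52026 mpy

29.52026 mpy


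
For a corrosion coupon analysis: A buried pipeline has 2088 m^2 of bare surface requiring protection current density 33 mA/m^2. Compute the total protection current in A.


I = area * current density, then convert mA → A (÷1000)
I = 2088 * 33 / 1000 = 68.9 A

68.9 A


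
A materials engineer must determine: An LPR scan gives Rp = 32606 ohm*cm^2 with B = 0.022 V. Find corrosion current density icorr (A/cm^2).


Apply the Stern-Geary relation: icorr = B / Rp
icorr = 0.022 / 32606 = 6.747×10^-7 A/cm^2

6.747×10^-7 A/cm^2


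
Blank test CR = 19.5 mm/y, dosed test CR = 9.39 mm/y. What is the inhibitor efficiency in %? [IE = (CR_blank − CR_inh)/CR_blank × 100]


Apply the inhibitor-efficiency definition: IE = (CR_blank − CR_inh)/CR_blank × 100
IE = (19.5 − 9.39) / 19.5 × 100
IE = 10.11 / 19.5 × 100 = 51.8 %

51.8 %


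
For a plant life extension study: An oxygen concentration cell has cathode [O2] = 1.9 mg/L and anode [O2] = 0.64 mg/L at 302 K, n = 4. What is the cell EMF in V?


Apply the Nernst concentration-cell relation: E = (RT/nF)*ln(C_cathode/C_anode)
RT/nF = 8.314*302/(4*96485) = 0.00650575 V
ln(1.9/0.64) = 1.08814
E = 0.00650575 * 1.08814 = 0.00708 V

0.00708 V


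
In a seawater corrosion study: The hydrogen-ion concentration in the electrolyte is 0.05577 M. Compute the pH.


pH = −log10[H+]
pH = −log10(0.05577) = 1.25

1.25


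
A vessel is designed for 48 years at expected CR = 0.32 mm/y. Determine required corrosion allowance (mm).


Corrosion allowance = CR × design life
CA = 0.32 * 48 = 15.36 mm

15.36 mm


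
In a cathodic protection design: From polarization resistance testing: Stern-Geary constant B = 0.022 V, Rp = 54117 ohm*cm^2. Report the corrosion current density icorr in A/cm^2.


Apply the Stern-Geary relation: icorr = B / Rp
icorr = 0.022 / 54117 = 4.065×10^-7 A/cm^2

4.065×10^-7 A/cm^2


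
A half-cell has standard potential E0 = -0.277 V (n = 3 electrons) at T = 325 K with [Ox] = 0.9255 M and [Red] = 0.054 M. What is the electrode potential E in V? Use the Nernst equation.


Apply the Nernst equation: E = E0 + (RT/nF)*ln([Ox]/[Red])
Step 1: RT/nF = 8.314*325/(3*96485) = 0.00933496 V
Step 2: [Ox]/[Red] = 0.9255/0.054 = 17.138889
Step 3: ln(17.138889) = 2.84135
Step 4: correction = 0.00933496 * 2.84135 = 0.0265 V
E = -0.277 + 0.0265 = -0.2505 V

-0.2505 V


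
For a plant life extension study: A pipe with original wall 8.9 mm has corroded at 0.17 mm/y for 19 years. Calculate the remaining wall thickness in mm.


Remaining wall = original − CR × time
t = 8.9 − 0.17*19 = 8.9 − 3.23 = 5.67 mm

5.67 mm


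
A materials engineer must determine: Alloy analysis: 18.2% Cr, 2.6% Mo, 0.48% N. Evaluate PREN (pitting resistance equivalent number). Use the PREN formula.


Apply the PREN formula: PREN = Cr + 3.3*Mo + 16*N
PREN = 18.2 + 3.3*2.6 + 16*0.48
PREN = 18.2 + 8.58 + 7.68 = 34.46

34.46


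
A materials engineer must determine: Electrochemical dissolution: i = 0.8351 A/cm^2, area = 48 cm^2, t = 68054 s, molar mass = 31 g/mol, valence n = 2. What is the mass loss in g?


Apply Faraday's law: m = i*A*t*M / (n*F)
Total charge passed Q = i*A*t = 0.8351*48*68054 = 2727930.9792 C
m = Q*M/(n*F) = 2727930.9792*31/(2*96485) = 438.2332 g

438.2332 g


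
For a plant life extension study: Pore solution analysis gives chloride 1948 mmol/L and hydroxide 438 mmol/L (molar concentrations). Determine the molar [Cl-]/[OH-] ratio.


Threshold parameter = [Cl-] / [OH-] (molar basis; both in mmol/L, so units cancel)
Ratio = 1948 / 438 = 4.45

4.45


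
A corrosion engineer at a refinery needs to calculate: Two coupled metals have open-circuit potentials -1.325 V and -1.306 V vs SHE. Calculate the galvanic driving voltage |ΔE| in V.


Driving voltage is the absolute potential difference.
|ΔE| = |-1.325 − (-1.306)| = 0.019 V

0.019 V


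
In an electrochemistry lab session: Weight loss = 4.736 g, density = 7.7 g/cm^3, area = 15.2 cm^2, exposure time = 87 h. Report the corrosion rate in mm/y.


Apply the mm/y weight-loss relation: CR = 87600 * W / (D * A * T)
Numerator: 87600 * 4.736 = 414873.6
Denominator: 7.7 * 15.2 * 87 = 10182.48
CR = 414873.6 / 10182.48 = 40.7439 mm/y

40.7439 mm/y


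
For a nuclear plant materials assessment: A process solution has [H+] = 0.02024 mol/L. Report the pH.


pH = −log10[H+]
pH = −log10(0.02024) = 1.69

1.69


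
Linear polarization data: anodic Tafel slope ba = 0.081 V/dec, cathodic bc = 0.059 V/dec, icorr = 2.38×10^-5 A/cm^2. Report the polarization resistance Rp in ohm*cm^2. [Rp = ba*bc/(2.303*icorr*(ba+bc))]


Apply the Stern-Geary equation: Rp = ba*bc / (2.303*icorr*(ba+bc))
ba*bc = 0.081*0.059 = 0.004779
ba+bc = 0.14; 2.303*icorr*(ba+bc) = 2.303*2.38×10^-5*0.14 = 7.673596×10^-6
Rp = 0.004779 / 7.673596×10^-6 = 622.78 ohm*cm^2

622.78 ohm*cm^2


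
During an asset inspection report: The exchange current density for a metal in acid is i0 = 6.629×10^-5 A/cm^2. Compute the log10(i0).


i0 = 6.629×10^-5 A/cm^2
log10(i0) = -4.179

-4.179


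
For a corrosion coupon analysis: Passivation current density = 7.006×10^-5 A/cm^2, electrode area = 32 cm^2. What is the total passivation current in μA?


I = i_pass * A, then convert A → μA (×10^6)
I = 7.006×10^-5 * 32 * 10^6 = 2241.92 μA

2241.92 μA


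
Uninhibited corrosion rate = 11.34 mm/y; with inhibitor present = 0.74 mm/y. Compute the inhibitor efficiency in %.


Apply the inhibitor-efficiency definition: IE = (CR_blank − CR_inh)/CR_blank × 100
IE = (11.34 − 0.74) / 11.34 × 100
IE = 10.6 / 11.34 × 100 = 93.5 %

93.5 %


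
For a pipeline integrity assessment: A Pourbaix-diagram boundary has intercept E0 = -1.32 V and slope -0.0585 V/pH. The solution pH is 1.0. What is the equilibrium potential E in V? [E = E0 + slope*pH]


Apply the Pourbaix line equation: E = E0 + slope*pH
E = -1.32 + (-0.0585)*1.0 = -1.32 + (-0.0585) = -1.3785 V
Rounded to 4 decimal places: E = -1.3785 V

-1.3785 V


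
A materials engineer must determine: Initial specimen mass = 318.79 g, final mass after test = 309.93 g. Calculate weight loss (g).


Weight loss = initial − final
WL = 318.79 − 309.93 = 8.86 g

8.86 g


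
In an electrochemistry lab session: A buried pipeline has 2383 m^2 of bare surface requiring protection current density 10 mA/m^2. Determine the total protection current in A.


I = area * current density, then convert mA → A (÷1000)
I = 2383 * 10 / 1000 = 23.83 A

23.83 A


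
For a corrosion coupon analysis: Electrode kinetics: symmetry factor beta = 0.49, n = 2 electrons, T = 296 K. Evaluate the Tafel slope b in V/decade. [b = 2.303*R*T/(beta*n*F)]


Apply the Tafel slope relation: b = 2.303*R*T/(beta*n*F)
Numerator: 2.303 * 8.314 * 296 = 5667.55
Denominator: 0.49 * 2 * 96485 = 94555.3
b = 5667.55 / 94555.3 = 0.06 V/decade

0.06 V/decade


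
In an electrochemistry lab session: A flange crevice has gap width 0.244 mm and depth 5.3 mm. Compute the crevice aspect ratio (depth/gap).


Aspect ratio = depth / gap
Ratio = 5.3 / 0.244 = 21.7

21.7


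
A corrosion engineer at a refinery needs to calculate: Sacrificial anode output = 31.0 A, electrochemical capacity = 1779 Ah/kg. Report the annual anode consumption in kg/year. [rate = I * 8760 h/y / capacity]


Annual consumption = current * hours per year / capacity
Rate = 31.0 * 8760 / 1779 = 152.6 kg/year

152.6 kg/year


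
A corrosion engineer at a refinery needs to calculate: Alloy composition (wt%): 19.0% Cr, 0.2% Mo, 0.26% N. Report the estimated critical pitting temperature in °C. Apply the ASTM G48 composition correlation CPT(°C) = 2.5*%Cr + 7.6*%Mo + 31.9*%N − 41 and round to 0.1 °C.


Apply the ASTM G48 empirical CPT estimate: CPT(°C) = 2.5*%Cr + 7.6*%Mo + 31.9*%N − 41
2.5*19.0 = 47.5; 7.6*0.2 = 1.52; 31.9*0.26 = 8.294
CPT = 47.5 + 1.52 + 8.294 − 41 = 16.314 °C
Rounded to 0.1 °C: CPT ≈ 16.3 °C

16.3 °C


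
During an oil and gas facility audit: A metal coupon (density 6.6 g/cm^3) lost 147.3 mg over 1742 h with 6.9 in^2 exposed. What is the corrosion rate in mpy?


Apply the mpy weight-loss relation: CR = 534 * W / (D * A * T)
Numerator: 534 * 147.3 = 78658.2
Denominator: 6.6 * 6.9 * 1742 = 79330.68
CR = 78658.2 / 79330.68 = 0.9915 mpy

0.9915 mpy


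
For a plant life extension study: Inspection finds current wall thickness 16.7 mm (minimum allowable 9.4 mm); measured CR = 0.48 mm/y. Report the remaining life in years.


Apply the remaining-life relation: RL = (t_current − t_min) / CR
RL = (16.7 − 9.4) / 0.48 = 7.3 / 0.48 = 15.2 years

15.2 years


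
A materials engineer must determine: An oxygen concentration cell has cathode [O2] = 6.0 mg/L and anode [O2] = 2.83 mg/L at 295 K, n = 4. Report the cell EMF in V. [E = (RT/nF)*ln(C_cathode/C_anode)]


Apply the Nernst concentration-cell relation: E = (RT/nF)*ln(C_cathode/C_anode)
RT/nF = 8.314*295/(4*96485) = 0.00635495 V
ln(6.0/2.83) = 0.75148
E = 0.00635495 * 0.75148 = 0.00478 V

0.00478 V


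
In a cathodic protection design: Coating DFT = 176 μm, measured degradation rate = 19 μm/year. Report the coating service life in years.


Service life = thickness / degradation rate
Life = 176 / 19 = 9.3 years

9.3 years
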